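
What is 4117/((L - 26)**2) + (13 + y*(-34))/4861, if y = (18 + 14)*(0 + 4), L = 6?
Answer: 18277137/1944400 ≈ 9.3999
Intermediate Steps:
y = 128 (y = 32*4 = 128)
4117/((L - 26)**2) + (13 + y*(-34))/4861 = 4117/((6 - 26)**2) + (13 + 128*(-34))/4861 = 4117/((-20)**2) + (13 - 4352)*(1/4861) = 4117/400 - 4339*1/4861 = 4117*(1/400) - 4339/4861 = 4117/400 - 4339/4861 = 18277137/1944400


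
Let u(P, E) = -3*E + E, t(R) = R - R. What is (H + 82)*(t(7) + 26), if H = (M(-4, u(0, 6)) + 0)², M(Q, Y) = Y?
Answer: 5876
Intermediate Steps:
t(R) = 0
u(P, E) = -2*E
H = 144 (H = (-2*6 + 0)² = (-12 + 0)² = (-12)² = 144)
(H + 82)*(t(7) + 26) = (144 + 82)*(0 + 26) = 226*26 = 5876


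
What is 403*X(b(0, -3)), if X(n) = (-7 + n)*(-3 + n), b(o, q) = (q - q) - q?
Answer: 0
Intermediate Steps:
b(o, q) = -q (b(o, q) = 0 - q = -q)
403*X(b(0, -3)) = 403*(21 + (-1*(-3))**2 - (-10)*(-3)) = 403*(21 + 3**2 - 10*3) = 403*(21 + 9 - 30) = 403*0 = 0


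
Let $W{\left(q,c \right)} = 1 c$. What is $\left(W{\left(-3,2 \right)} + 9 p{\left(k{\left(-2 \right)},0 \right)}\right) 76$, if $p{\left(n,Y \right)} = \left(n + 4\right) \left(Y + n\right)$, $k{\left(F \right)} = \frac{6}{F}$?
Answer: $-1900$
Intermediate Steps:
$p{\left(n,Y \right)} = \left(4 + n\right) \left(Y + n\right)$
$W{\left(q,c \right)} = c$
$\left(W{\left(-3,2 \right)} + 9 p{\left(k{\left(-2 \right)},0 \right)}\right) 76 = \left(2 + 9 \left(\left(\frac{6}{-2}\right)^{2} + 4 \cdot 0 + 4 \frac{6}{-2} + 0 \frac{6}{-2}\right)\right) 76 = \left(2 + 9 \left(\left(6 \left(- \frac{1}{2}\right)\right)^{2} + 0 + 4 \cdot 6 \left(- \frac{1}{2}\right) + 0 \cdot 6 \left(- \frac{1}{2}\right)\right)\right) 76 = \left(2 + 9 \left(\left(-3\right)^{2} + 0 + 4 \left(-3\right) + 0 \left(-3\right)\right)\right) 76 = \left(2 + 9 \left(9 + 0 - 12 + 0\right)\right) 76 = \left(2 + 9 \left(-3\right)\right) 76 = \left(2 - 27\right) 76 = \left(-25\right) 76 = -1900$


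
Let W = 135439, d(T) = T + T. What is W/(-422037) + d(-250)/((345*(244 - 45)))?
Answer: -633972203/1931663349 ≈ -0.32820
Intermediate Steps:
d(T) = 2*T
W/(-422037) + d(-250)/((345*(244 - 45))) = 135439/(-422037) + (2*(-250))/((345*(244 - 45))) = 135439*(-1/422037) - 500/(345*199) = -135439/422037 - 500/68655 = -135439/422037 - 500*1/68655 = -135439/422037 - 100/13731 = -633972203/1931663349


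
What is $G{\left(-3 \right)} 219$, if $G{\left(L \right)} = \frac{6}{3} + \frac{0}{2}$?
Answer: $438$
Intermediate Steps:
$G{\left(L \right)} = 2$ ($G{\left(L \right)} = 6 \cdot \frac{1}{3} + 0 \cdot \frac{1}{2} = 2 + 0 = 2$)
$G{\left(-3 \right)} 219 = 2 \cdot 219 = 438$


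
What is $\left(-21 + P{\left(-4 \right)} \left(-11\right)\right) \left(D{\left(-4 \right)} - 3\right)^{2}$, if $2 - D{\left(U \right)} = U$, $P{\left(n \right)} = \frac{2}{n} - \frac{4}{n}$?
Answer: $- \frac{477}{2} \approx -238.5$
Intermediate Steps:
$P{\left(n \right)} = - \frac{2}{n}$
$D{\left(U \right)} = 2 - U$
$\left(-21 + P{\left(-4 \right)} \left(-11\right)\right) \left(D{\left(-4 \right)} - 3\right)^{2} = \left(-21 + - \frac{2}{-4} \left(-11\right)\right) \left(\left(2 - -4\right) - 3\right)^{2} = \left(-21 + \left(-2\right) \left(- \frac{1}{4}\right) \left(-11\right)\right) \left(\left(2 + 4\right) - 3\right)^{2} = \left(-21 + \frac{1}{2} \left(-11\right)\right) \left(6 - 3\right)^{2} = \left(-21 - \frac{11}{2}\right) 3^{2} = \left(- \frac{53}{2}\right) 9 = - \frac{477}{2}$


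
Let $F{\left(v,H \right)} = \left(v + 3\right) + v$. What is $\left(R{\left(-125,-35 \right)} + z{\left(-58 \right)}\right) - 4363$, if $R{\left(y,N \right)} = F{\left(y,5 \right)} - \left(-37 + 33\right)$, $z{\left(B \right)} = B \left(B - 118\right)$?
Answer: $5602$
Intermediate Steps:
$z{\left(B \right)} = B \left(-118 + B\right)$
$F{\left(v,H \right)} = 3 + 2 v$ ($F{\left(v,H \right)} = \left(3 + v\right) + v = 3 + 2 v$)
$R{\left(y,N \right)} = 7 + 2 y$ ($R{\left(y,N \right)} = \left(3 + 2 y\right) - \left(-37 + 33\right) = \left(3 + 2 y\right) - -4 = \left(3 + 2 y\right) + 4 = 7 + 2 y$)
$\left(R{\left(-125,-35 \right)} + z{\left(-58 \right)}\right) - 4363 = \left(\left(7 + 2 \left(-125\right)\right) - 58 \left(-118 - 58\right)\right) - 4363 = \left(\left(7 - 250\right) - -10208\right) + \left(-16797 + 12434\right) = \left(-243 + 10208\right) - 4363 = 9965 - 4363 = 5602$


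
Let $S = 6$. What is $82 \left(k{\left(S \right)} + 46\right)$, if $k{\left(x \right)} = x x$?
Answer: $6724$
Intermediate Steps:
$k{\left(x \right)} = x^{2}$
$82 \left(k{\left(S \right)} + 46\right) = 82 \left(6^{2} + 46\right) = 82 \left(36 + 46\right) = 82 \cdot 82 = 6724$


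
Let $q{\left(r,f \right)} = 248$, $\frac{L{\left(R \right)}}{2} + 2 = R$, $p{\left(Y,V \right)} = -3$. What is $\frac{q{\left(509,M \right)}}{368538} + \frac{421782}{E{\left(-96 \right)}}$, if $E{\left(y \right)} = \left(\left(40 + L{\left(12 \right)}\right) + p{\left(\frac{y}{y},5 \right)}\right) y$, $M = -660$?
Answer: $- \frac{1439271645}{18672592} \approx -77.079$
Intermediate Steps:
$L{\left(R \right)} = -4 + 2 R$
$E{\left(y \right)} = 57 y$ ($E{\left(y \right)} = \left(\left(40 + \left(-4 + 2 \cdot 12\right)\right) - 3\right) y = \left(\left(40 + \left(-4 + 24\right)\right) - 3\right) y = \left(\left(40 + 20\right) - 3\right) y = \left(60 - 3\right) y = 57 y$)
$\frac{q{\left(509,M \right)}}{368538} + \frac{421782}{E{\left(-96 \right)}} = \frac{248}{368538} + \frac{421782}{57 \left(-96\right)} = 248 \cdot \frac{1}{368538} + \frac{421782}{-5472} = \frac{124}{184269} + 421782 \left(- \frac{1}{5472}\right) = \frac{124}{184269} - \frac{70297}{912} = - \frac{1439271645}{18672592}$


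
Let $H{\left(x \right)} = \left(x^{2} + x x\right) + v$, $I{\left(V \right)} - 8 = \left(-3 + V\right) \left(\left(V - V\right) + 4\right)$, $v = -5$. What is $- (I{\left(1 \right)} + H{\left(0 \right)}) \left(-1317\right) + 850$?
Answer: $-5735$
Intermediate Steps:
$I{\left(V \right)} = -4 + 4 V$ ($I{\left(V \right)} = 8 + \left(-3 + V\right) \left(\left(V - V\right) + 4\right) = 8 + \left(-3 + V\right) \left(0 + 4\right) = 8 + \left(-3 + V\right) 4 = 8 + \left(-12 + 4 V\right) = -4 + 4 V$)
$H{\left(x \right)} = -5 + 2 x^{2}$ ($H{\left(x \right)} = \left(x^{2} + x x\right) - 5 = \left(x^{2} + x^{2}\right) - 5 = 2 x^{2} - 5 = -5 + 2 x^{2}$)
$- (I{\left(1 \right)} + H{\left(0 \right)}) \left(-1317\right) + 850 = - (\left(-4 + 4 \cdot 1\right) - \left(5 - 2 \cdot 0^{2}\right)) \left(-1317\right) + 850 = - (\left(-4 + 4\right) + \left(-5 + 2 \cdot 0\right)) \left(-1317\right) + 850 = - (0 + \left(-5 + 0\right)) \left(-1317\right) + 850 = - (0 - 5) \left(-1317\right) + 850 = \left(-1\right) \left(-5\right) \left(-1317\right) + 850 = 5 \left(-1317\right) + 850 = -6585 + 850 = -5735$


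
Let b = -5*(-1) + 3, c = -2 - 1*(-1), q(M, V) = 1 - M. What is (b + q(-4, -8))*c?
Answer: -13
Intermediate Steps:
c = -1 (c = -2 + 1 = -1)
b = 8 (b = 5 + 3 = 8)
(b + q(-4, -8))*c = (8 + (1 - 1*(-4)))*(-1) = (8 + (1 + 4))*(-1) = (8 + 5)*(-1) = 13*(-1) = -13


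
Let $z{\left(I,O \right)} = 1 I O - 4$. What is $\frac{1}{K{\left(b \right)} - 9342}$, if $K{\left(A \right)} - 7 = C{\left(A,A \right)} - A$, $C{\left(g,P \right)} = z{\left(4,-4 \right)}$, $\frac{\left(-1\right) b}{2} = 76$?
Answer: $- \frac{1}{9203} \approx -0.00010866$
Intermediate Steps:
$b = -152$ ($b = \left(-2\right) 76 = -152$)
$z{\left(I,O \right)} = -4 + I O$ ($z{\left(I,O \right)} = I O - 4 = -4 + I O$)
$C{\left(g,P \right)} = -20$ ($C{\left(g,P \right)} = -4 + 4 \left(-4\right) = -4 - 16 = -20$)
$K{\left(A \right)} = -13 - A$ ($K{\left(A \right)} = 7 - \left(20 + A\right) = -13 - A$)
$\frac{1}{K{\left(b \right)} - 9342} = \frac{1}{\left(-13 - -152\right) - 9342} = \frac{1}{\left(-13 + 152\right) - 9342} = \frac{1}{139 - 9342} = \frac{1}{-9203} = - \frac{1}{9203}$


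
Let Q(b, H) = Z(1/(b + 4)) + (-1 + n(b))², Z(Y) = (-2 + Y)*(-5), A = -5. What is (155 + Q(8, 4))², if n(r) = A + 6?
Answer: 3900625/144 ≈ 27088.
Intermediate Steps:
n(r) = 1 (n(r) = -5 + 6 = 1)
Z(Y) = 10 - 5*Y
Q(b, H) = 10 - 5/(4 + b) (Q(b, H) = (10 - 5/(b + 4)) + (-1 + 1)² = (10 - 5/(4 + b)) + 0² = (10 - 5/(4 + b)) + 0 = 10 - 5/(4 + b))
(155 + Q(8, 4))² = (155 + 5*(7 + 2*8)/(4 + 8))² = (155 + 5*(7 + 16)/12)² = (155 + 5*(1/12)*23)² = (155 + 115/12)² = (1975/12)² = 3900625/144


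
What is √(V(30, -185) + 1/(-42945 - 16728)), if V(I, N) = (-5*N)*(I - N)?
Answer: √708167410445202/59673 ≈ 445.95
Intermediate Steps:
V(I, N) = -5*N*(I - N)
√(V(30, -185) + 1/(-42945 - 16728)) = √(5*(-185)*(-185 - 1*30) + 1/(-42945 - 16728)) = √(5*(-185)*(-185 - 30) + 1/(-59673)) = √(5*(-185)*(-215) - 1/59673) = √(198875 - 1/59673) = √(11867467874/59673) = √708167410445202/59673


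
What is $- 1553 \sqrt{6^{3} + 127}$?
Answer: $- 10871 \sqrt{7} \approx -28762.0$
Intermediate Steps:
$- 1553 \sqrt{6^{3} + 127} = - 1553 \sqrt{216 + 127} = - 1553 \sqrt{343} = - 1553 \cdot 7 \sqrt{7} = - 10871 \sqrt{7}$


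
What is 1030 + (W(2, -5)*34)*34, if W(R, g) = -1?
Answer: -126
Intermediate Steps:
1030 + (W(2, -5)*34)*34 = 1030 - 1*34*34 = 1030 - 34*34 = 1030 - 1156 = -126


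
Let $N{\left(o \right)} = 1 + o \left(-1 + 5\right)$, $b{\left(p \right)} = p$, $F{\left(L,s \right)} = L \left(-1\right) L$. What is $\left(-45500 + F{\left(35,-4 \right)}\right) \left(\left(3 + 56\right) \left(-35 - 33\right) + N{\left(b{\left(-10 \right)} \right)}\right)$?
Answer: $189282975$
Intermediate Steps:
$F{\left(L,s \right)} = - L^{2}$ ($F{\left(L,s \right)} = - L L = - L^{2}$)
$N{\left(o \right)} = 1 + 4 o$ ($N{\left(o \right)} = 1 + o 4 = 1 + 4 o$)
$\left(-45500 + F{\left(35,-4 \right)}\right) \left(\left(3 + 56\right) \left(-35 - 33\right) + N{\left(b{\left(-10 \right)} \right)}\right) = \left(-45500 - 35^{2}\right) \left(\left(3 + 56\right) \left(-35 - 33\right) + \left(1 + 4 \left(-10\right)\right)\right) = \left(-45500 - 1225\right) \left(59 \left(-68\right) + \left(1 - 40\right)\right) = \left(-45500 - 1225\right) \left(-4012 - 39\right) = \left(-46725\right) \left(-4051\right) = 189282975$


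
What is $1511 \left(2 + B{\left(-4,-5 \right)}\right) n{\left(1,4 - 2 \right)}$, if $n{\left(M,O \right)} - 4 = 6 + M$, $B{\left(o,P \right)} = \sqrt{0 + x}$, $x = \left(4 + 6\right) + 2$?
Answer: $33242 + 33242 \sqrt{3} \approx 90819.0$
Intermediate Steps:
$x = 12$ ($x = 10 + 2 = 12$)
$B{\left(o,P \right)} = 2 \sqrt{3}$ ($B{\left(o,P \right)} = \sqrt{0 + 12} = \sqrt{12} = 2 \sqrt{3}$)
$n{\left(M,O \right)} = 10 + M$ ($n{\left(M,O \right)} = 4 + \left(6 + M\right) = 10 + M$)
$1511 \left(2 + B{\left(-4,-5 \right)}\right) n{\left(1,4 - 2 \right)} = 1511 \left(2 + 2 \sqrt{3}\right) \left(10 + 1\right) = 1511 \left(2 + 2 \sqrt{3}\right) 11 = 1511 \left(22 + 22 \sqrt{3}\right) = 33242 + 33242 \sqrt{3}$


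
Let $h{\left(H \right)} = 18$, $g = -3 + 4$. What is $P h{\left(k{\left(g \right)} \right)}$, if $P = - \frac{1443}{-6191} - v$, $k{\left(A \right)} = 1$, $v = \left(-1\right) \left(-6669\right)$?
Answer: $- \frac{743154048}{6191} \approx -1.2004 \cdot 10^{5}$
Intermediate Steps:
$v = 6669$
$g = 1$
$P = - \frac{41286336}{6191}$ ($P = - \frac{1443}{-6191} - 6669 = \left(-1443\right) \left(- \frac{1}{6191}\right) - 6669 = \frac{1443}{6191} - 6669 = - \frac{41286336}{6191} \approx -6668.8$)
$P h{\left(k{\left(g \right)} \right)} = \left(- \frac{41286336}{6191}\right) 18 = - \frac{743154048}{6191}$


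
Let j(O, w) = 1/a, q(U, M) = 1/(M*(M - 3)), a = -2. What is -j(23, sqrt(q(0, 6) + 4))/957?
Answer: 1/1914 ≈ 0.00052247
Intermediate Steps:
q(U, M) = 1/(M*(-3 + M))
j(O, w) = -1/2 (j(O, w) = 1/(-2) = -1/2)
-j(23, sqrt(q(0, 6) + 4))/957 = -(-1)/(2*957) = -1*(-1/1914) = 1/1914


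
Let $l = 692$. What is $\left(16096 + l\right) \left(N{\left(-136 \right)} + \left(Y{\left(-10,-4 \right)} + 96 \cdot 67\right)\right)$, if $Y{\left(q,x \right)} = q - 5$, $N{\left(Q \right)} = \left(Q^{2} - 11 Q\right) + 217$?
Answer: $446997288$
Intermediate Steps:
$N{\left(Q \right)} = 217 + Q^{2} - 11 Q$
$Y{\left(q,x \right)} = -5 + q$
$\left(16096 + l\right) \left(N{\left(-136 \right)} + \left(Y{\left(-10,-4 \right)} + 96 \cdot 67\right)\right) = \left(16096 + 692\right) \left(\left(217 + \left(-136\right)^{2} - -1496\right) + \left(\left(-5 - 10\right) + 96 \cdot 67\right)\right) = 16788 \left(\left(217 + 18496 + 1496\right) + \left(-15 + 6432\right)\right) = 16788 \left(20209 + 6417\right) = 16788 \cdot 26626 = 446997288$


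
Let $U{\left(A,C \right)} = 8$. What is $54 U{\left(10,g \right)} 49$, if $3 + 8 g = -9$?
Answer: $21168$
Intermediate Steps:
$g = - \frac{3}{2}$ ($g = - \frac{3}{8} + \frac{1}{8} \left(-9\right) = - \frac{3}{8} - \frac{9}{8} = - \frac{3}{2} \approx -1.5$)
$54 U{\left(10,g \right)} 49 = 54 \cdot 8 \cdot 49 = 432 \cdot 49 = 21168$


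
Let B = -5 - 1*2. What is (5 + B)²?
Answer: 4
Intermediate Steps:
B = -7 (B = -5 - 2 = -7)
(5 + B)² = (5 - 7)² = (-2)² = 4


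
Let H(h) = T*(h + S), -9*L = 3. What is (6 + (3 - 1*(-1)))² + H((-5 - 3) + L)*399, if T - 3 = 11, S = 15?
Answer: 37340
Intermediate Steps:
L = -⅓ (L = -⅑*3 = -⅓ ≈ -0.33333)
T = 14 (T = 3 + 11 = 14)
H(h) = 210 + 14*h (H(h) = 14*(h + 15) = 14*(15 + h) = 210 + 14*h)
(6 + (3 - 1*(-1)))² + H((-5 - 3) + L)*399 = (6 + (3 - 1*(-1)))² + (210 + 14*((-5 - 3) - ⅓))*399 = (6 + (3 + 1))² + (210 + 14*(-8 - ⅓))*399 = (6 + 4)² + (210 + 14*(-25/3))*399 = 10² + (210 - 350/3)*399 = 100 + (280/3)*399 = 100 + 37240 = 37340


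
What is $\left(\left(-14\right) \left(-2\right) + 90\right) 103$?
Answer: $12154$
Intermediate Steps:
$\left(\left(-14\right) \left(-2\right) + 90\right) 103 = \left(28 + 90\right) 103 = 118 \cdot 103 = 12154$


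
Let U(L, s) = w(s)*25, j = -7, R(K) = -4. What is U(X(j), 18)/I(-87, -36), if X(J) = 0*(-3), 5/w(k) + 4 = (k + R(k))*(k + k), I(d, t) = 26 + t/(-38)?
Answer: 19/2048 ≈ 0.0092773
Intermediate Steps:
I(d, t) = 26 - t/38 (I(d, t) = 26 + t*(-1/38) = 26 - t/38)
w(k) = 5/(-4 + 2*k*(-4 + k)) (w(k) = 5/(-4 + (k - 4)*(k + k)) = 5/(-4 + (-4 + k)*(2*k)) = 5/(-4 + 2*k*(-4 + k)))
X(J) = 0
U(L, s) = 125/(2*(-2 + s² - 4*s)) (U(L, s) = (5/(2*(-2 + s² - 4*s)))*25 = 125/(2*(-2 + s² - 4*s)))
U(X(j), 18)/I(-87, -36) = (125/(2*(-2 + 18² - 4*18)))/(26 - 1/38*(-36)) = (125/(2*(-2 + 324 - 72)))/(26 + 18/19) = ((125/2)/250)/(512/19) = ((125/2)*(1/250))*(19/512) = (¼)*(19/512) = 19/2048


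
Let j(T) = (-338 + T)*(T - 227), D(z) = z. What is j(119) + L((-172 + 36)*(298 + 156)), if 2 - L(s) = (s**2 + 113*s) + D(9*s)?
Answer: -3804765114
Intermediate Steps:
j(T) = (-338 + T)*(-227 + T)
L(s) = 2 - s**2 - 122*s (L(s) = 2 - ((s**2 + 113*s) + 9*s) = 2 - (s**2 + 122*s) = 2 + (-s**2 - 122*s) = 2 - s**2 - 122*s)
j(119) + L((-172 + 36)*(298 + 156)) = (76726 + 119**2 - 565*119) + (2 - ((-172 + 36)*(298 + 156))**2 - 122*(-172 + 36)*(298 + 156)) = (76726 + 14161 - 67235) + (2 - (-136*454)**2 - (-16592)*454) = 23652 + (2 - 1*(-61744)**2 - 122*(-61744)) = 23652 + (2 - 1*3812321536 + 7532768) = 23652 + (2 - 3812321536 + 7532768) = 23652 - 3804788766 = -3804765114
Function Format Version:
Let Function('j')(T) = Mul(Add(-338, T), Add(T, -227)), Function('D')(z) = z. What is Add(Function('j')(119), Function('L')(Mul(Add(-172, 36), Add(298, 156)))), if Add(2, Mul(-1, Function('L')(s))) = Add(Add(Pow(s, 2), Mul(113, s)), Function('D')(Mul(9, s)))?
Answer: -3804765114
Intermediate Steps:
Function('j')(T) = Mul(Add(-338, T), Add(-227, T))
Function('L')(s) = Add(2, Mul(-1, Pow(s, 2)), Mul(-122, s)) (Function('L')(s) = Add(2, Mul(-1, Add(Add(Pow(s, 2), Mul(113, s)), Mul(9, s)))) = Add(2, Mul(-1, Add(Pow(s, 2), Mul(122, s)))) = Add(2, Add(Mul(-1, Pow(s, 2)), Mul(-122, s))) = Add(2, Mul(-1, Pow(s, 2)), Mul(-122, s)))
Add(Function('j')(119), Function('L')(Mul(Add(-172, 36), Add(298, 156)))) = Add(Add(76726, Pow(119, 2), Mul(-565, 119)), Add(2, Mul(-1, Pow(Mul(Add(-172, 36), Add(298, 156)), 2)), Mul(-122, Mul(Add(-172, 36), Add(298, 156))))) = Add(Add(76726, 14161, -67235), Add(2, Mul(-1, Pow(Mul(-136, 454), 2)), Mul(-122, Mul(-136, 454)))) = Add(23652, Add(2, Mul(-1, Pow(-61744, 2)), Mul(-122, -61744))) = Add(23652, Add(2, Mul(-1, 3812321536), 7532768)) = Add(23652, Add(2, -3812321536, 7532768)) = Add(23652, -3804788766) = -3804765114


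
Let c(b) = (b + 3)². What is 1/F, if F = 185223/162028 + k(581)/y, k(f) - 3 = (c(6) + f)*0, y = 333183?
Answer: 17994991708/20571213631 ≈ 0.87477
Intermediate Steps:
c(b) = (3 + b)²
k(f) = 3 (k(f) = 3 + ((3 + 6)² + f)*0 = 3 + (9² + f)*0 = 3 + (81 + f)*0 = 3 + 0 = 3)
F = 20571213631/17994991708 (F = 185223/162028 + 3/333183 = 185223*(1/162028) + 3*(1/333183) = 185223/162028 + 1/111061 = 20571213631/17994991708 ≈ 1.1432)
1/F = 1/(20571213631/17994991708) = 17994991708/20571213631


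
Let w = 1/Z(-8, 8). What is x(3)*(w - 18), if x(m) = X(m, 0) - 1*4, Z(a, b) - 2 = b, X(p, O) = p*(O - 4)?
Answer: 1432/5 ≈ 286.40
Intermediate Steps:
X(p, O) = p*(-4 + O)
Z(a, b) = 2 + b
w = ⅒ (w = 1/(2 + 8) = 1/10 = ⅒ ≈ 0.10000)
x(m) = -4 - 4*m (x(m) = m*(-4 + 0) - 1*4 = m*(-4) - 4 = -4*m - 4 = -4 - 4*m)
x(3)*(w - 18) = (-4 - 4*3)*(⅒ - 18) = (-4 - 12)*(-179/10) = -16*(-179/10) = 1432/5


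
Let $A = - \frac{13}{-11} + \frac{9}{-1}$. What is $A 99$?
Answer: $-774$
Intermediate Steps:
$A = - \frac{86}{11}$ ($A = \left(-13\right) \left(- \frac{1}{11}\right) + 9 \left(-1\right) = \frac{13}{11} - 9 = - \frac{86}{11} \approx -7.8182$)
$A 99 = \left(- \frac{86}{11}\right) 99 = -774$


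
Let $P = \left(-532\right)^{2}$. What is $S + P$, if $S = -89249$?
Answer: $193775$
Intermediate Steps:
$P = 283024$
$S + P = -89249 + 283024 = 193775$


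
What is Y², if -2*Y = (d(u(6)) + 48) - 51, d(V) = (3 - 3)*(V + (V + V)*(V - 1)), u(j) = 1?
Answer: 9/4 ≈ 2.2500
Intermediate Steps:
d(V) = 0 (d(V) = 0*(V + (2*V)*(-1 + V)) = 0*(V + 2*V*(-1 + V)) = 0)
Y = 3/2 (Y = -((0 + 48) - 51)/2 = -(48 - 51)/2 = -½*(-3) = 3/2 ≈ 1.5000)
Y² = (3/2)² = 9/4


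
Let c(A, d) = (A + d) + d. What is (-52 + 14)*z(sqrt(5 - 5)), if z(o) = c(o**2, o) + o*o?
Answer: 0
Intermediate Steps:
c(A, d) = A + 2*d
z(o) = 2*o + 2*o**2 (z(o) = (o**2 + 2*o) + o*o = (o**2 + 2*o) + o**2 = 2*o + 2*o**2)
(-52 + 14)*z(sqrt(5 - 5)) = (-52 + 14)*(2*sqrt(5 - 5)*(1 + sqrt(5 - 5))) = -76*sqrt(0)*(1 + sqrt(0)) = -76*0*(1 + 0) = -76*0 = -38*0 = 0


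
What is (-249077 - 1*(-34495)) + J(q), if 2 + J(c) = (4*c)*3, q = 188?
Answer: -212328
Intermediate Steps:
J(c) = -2 + 12*c (J(c) = -2 + (4*c)*3 = -2 + 12*c)
(-249077 - 1*(-34495)) + J(q) = (-249077 - 1*(-34495)) + (-2 + 12*188) = (-249077 + 34495) + (-2 + 2256) = -214582 + 2254 = -212328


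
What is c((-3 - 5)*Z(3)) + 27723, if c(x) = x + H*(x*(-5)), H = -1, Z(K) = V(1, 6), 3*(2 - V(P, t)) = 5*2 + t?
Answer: 27883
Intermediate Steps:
V(P, t) = -4/3 - t/3 (V(P, t) = 2 - (5*2 + t)/3 = 2 - (10 + t)/3 = 2 + (-10/3 - t/3) = -4/3 - t/3)
Z(K) = -10/3 (Z(K) = -4/3 - ⅓*6 = -4/3 - 2 = -10/3)
c(x) = 6*x (c(x) = x - x*(-5) = x - (-5)*x = x + 5*x = 6*x)
c((-3 - 5)*Z(3)) + 27723 = 6*((-3 - 5)*(-10/3)) + 27723 = 6*(-8*(-10/3)) + 27723 = 6*(80/3) + 27723 = 160 + 27723 = 27883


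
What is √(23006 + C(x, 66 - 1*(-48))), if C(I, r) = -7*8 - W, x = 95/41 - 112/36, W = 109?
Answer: √22841 ≈ 151.13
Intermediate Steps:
x = -293/369 (x = 95*(1/41) - 112*1/36 = 95/41 - 28/9 = -293/369 ≈ -0.79404)
C(I, r) = -165 (C(I, r) = -7*8 - 1*109 = -56 - 109 = -165)
√(23006 + C(x, 66 - 1*(-48))) = √(23006 - 165) = √22841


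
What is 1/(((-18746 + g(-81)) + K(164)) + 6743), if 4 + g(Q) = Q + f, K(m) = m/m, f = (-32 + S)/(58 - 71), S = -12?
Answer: -13/157087 ≈ -8.2757e-5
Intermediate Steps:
f = 44/13 (f = (-32 - 12)/(58 - 71) = -44/(-13) = -44*(-1/13) = 44/13 ≈ 3.3846)
K(m) = 1
g(Q) = -8/13 + Q (g(Q) = -4 + (Q + 44/13) = -4 + (44/13 + Q) = -8/13 + Q)
1/(((-18746 + g(-81)) + K(164)) + 6743) = 1/(((-18746 + (-8/13 - 81)) + 1) + 6743) = 1/(((-18746 - 1061/13) + 1) + 6743) = 1/((-244759/13 + 1) + 6743) = 1/(-244746/13 + 6743) = 1/(-157087/13) = -13/157087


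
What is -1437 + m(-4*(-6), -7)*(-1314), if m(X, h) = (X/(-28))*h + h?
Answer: -123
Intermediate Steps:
m(X, h) = h - X*h/28 (m(X, h) = (X*(-1/28))*h + h = (-X/28)*h + h = -X*h/28 + h = h - X*h/28)
-1437 + m(-4*(-6), -7)*(-1314) = -1437 + ((1/28)*(-7)*(28 - (-4)*(-6)))*(-1314) = -1437 + ((1/28)*(-7)*(28 - 1*24))*(-1314) = -1437 + ((1/28)*(-7)*(28 - 24))*(-1314) = -1437 + ((1/28)*(-7)*4)*(-1314) = -1437 - 1*(-1314) = -1437 + 1314 = -123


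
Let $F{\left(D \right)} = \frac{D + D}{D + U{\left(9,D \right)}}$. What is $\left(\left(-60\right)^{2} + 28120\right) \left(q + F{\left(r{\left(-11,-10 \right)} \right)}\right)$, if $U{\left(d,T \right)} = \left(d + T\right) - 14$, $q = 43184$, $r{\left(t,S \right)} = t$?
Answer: $\frac{36985202800}{27} \approx 1.3698 \cdot 10^{9}$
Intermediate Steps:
$U{\left(d,T \right)} = -14 + T + d$ ($U{\left(d,T \right)} = \left(T + d\right) - 14 = -14 + T + d$)
$F{\left(D \right)} = \frac{2 D}{-5 + 2 D}$ ($F{\left(D \right)} = \frac{D + D}{D + \left(-14 + D + 9\right)} = \frac{2 D}{D + \left(-5 + D\right)} = \frac{2 D}{-5 + 2 D}$)
$\left(\left(-60\right)^{2} + 28120\right) \left(q + F{\left(r{\left(-11,-10 \right)} \right)}\right) = \left(\left(-60\right)^{2} + 28120\right) \left(43184 + 2 \left(-11\right) \frac{1}{-5 + 2 \left(-11\right)}\right) = \left(3600 + 28120\right) \left(43184 + 2 \left(-11\right) \frac{1}{-5 - 22}\right) = 31720 \left(43184 + 2 \left(-11\right) \frac{1}{-27}\right) = 31720 \left(43184 + 2 \left(-11\right) \left(- \frac{1}{27}\right)\right) = 31720 \left(43184 + \frac{22}{27}\right) = 31720 \cdot \frac{1165990}{27} = \frac{36985202800}{27}$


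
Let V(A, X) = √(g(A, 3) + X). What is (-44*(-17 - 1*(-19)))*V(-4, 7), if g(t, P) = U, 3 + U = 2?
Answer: -88*√6 ≈ -215.56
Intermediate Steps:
U = -1 (U = -3 + 2 = -1)
g(t, P) = -1
V(A, X) = √(-1 + X)
(-44*(-17 - 1*(-19)))*V(-4, 7) = (-44*(-17 - 1*(-19)))*√(-1 + 7) = (-44*(-17 + 19))*√6 = (-44*2)*√6 = -88*√6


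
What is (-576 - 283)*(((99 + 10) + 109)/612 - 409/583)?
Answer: 52920413/178398 ≈ 296.64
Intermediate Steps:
(-576 - 283)*(((99 + 10) + 109)/612 - 409/583) = -859*((109 + 109)*(1/612) - 409*1/583) = -859*(218*(1/612) - 409/583) = -859*(109/306 - 409/583) = -859*(-61607/178398) = 52920413/178398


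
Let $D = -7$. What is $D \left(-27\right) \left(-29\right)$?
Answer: $-5481$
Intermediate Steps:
$D \left(-27\right) \left(-29\right) = \left(-7\right) \left(-27\right) \left(-29\right) = 189 \left(-29\right) = -5481$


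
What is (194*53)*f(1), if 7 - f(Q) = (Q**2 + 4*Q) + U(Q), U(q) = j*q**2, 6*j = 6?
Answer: 10282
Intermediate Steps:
j = 1 (j = (1/6)*6 = 1)
U(q) = q**2 (U(q) = 1*q**2 = q**2)
f(Q) = 7 - 4*Q - 2*Q**2 (f(Q) = 7 - ((Q**2 + 4*Q) + Q**2) = 7 - (2*Q**2 + 4*Q) = 7 + (-4*Q - 2*Q**2) = 7 - 4*Q - 2*Q**2)
(194*53)*f(1) = (194*53)*(7 - 4*1 - 2*1**2) = 10282*(7 - 4 - 2*1) = 10282*(7 - 4 - 2) = 10282*1 = 10282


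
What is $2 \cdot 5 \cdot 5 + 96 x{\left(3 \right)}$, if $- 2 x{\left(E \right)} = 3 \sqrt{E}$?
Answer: $50 - 144 \sqrt{3} \approx -199.42$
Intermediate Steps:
$x{\left(E \right)} = - \frac{3 \sqrt{E}}{2}$
$2 \cdot 5 \cdot 5 + 96 x{\left(3 \right)} = 2 \cdot 5 \cdot 5 + 96 \left(- \frac{3 \sqrt{3}}{2}\right) = 10 \cdot 5 - 144 \sqrt{3} = 50 - 144 \sqrt{3}$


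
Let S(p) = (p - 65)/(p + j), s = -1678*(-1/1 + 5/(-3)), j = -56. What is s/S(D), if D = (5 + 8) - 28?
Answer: 59569/15 ≈ 3971.3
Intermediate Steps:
D = -15 (D = 13 - 28 = -15)
s = 13424/3 (s = -1678*(-1*1 + 5*(-⅓)) = -1678*(-1 - 5/3) = -1678*(-8/3) = 13424/3 ≈ 4474.7)
S(p) = (-65 + p)/(-56 + p) (S(p) = (p - 65)/(p - 56) = (-65 + p)/(-56 + p))
s/S(D) = 13424/(3*(((-65 - 15)/(-56 - 15)))) = 13424/(3*((-80/(-71)))) = 13424/(3*((-1/71*(-80)))) = 13424/(3*(80/71)) = (13424/3)*(71/80) = 59569/15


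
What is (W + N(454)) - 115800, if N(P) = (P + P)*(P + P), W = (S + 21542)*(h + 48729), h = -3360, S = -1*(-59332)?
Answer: 3669881170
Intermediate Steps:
S = 59332
W = 3669172506 (W = (59332 + 21542)*(-3360 + 48729) = 80874*45369 = 3669172506)
N(P) = 4*P² (N(P) = (2*P)*(2*P) = 4*P²)
(W + N(454)) - 115800 = (3669172506 + 4*454²) - 115800 = (3669172506 + 4*206116) - 115800 = (3669172506 + 824464) - 115800 = 3669996970 - 115800 = 3669881170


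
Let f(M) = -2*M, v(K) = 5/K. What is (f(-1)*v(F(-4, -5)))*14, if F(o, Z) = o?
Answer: -35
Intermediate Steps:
(f(-1)*v(F(-4, -5)))*14 = ((-2*(-1))*(5/(-4)))*14 = (2*(5*(-¼)))*14 = (2*(-5/4))*14 = -5/2*14 = -35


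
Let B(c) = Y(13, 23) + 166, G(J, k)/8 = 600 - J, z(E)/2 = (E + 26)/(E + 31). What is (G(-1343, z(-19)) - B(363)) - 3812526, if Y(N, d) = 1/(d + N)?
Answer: -136697329/36 ≈ -3.7971e+6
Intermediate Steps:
Y(N, d) = 1/(N + d)
z(E) = 2*(26 + E)/(31 + E) (z(E) = 2*((E + 26)/(E + 31)) = 2*((26 + E)/(31 + E)) = 2*(26 + E)/(31 + E))
G(J, k) = 4800 - 8*J (G(J, k) = 8*(600 - J) = 4800 - 8*J)
B(c) = 5977/36 (B(c) = 1/(13 + 23) + 166 = 1/36 + 166 = 5977/36)
(G(-1343, z(-19)) - B(363)) - 3812526 = ((4800 - 8*(-1343)) - 1*5977/36) - 3812526 = ((4800 + 10744) - 5977/36) - 3812526 = (15544 - 5977/36) - 3812526 = 553607/36 - 3812526 = -136697329/36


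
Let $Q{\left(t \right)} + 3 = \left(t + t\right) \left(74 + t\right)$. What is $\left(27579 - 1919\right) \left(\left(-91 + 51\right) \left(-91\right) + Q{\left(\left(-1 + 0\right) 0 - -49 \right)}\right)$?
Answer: $402631060$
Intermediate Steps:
$Q{\left(t \right)} = -3 + 2 t \left(74 + t\right)$ ($Q{\left(t \right)} = -3 + \left(t + t\right) \left(74 + t\right) = -3 + 2 t \left(74 + t\right)$)
$\left(27579 - 1919\right) \left(\left(-91 + 51\right) \left(-91\right) + Q{\left(\left(-1 + 0\right) 0 - -49 \right)}\right) = \left(27579 - 1919\right) \left(\left(-91 + 51\right) \left(-91\right) + \left(-3 + 2 \left(\left(-1 + 0\right) 0 - -49\right)^{2} + 148 \left(\left(-1 + 0\right) 0 - -49\right)\right)\right) = 25660 \left(\left(-40\right) \left(-91\right) + \left(-3 + 2 \left(\left(-1\right) 0 + 49\right)^{2} + 148 \left(\left(-1\right) 0 + 49\right)\right)\right) = 25660 \left(3640 + \left(-3 + 2 \left(0 + 49\right)^{2} + 148 \left(0 + 49\right)\right)\right) = 25660 \left(3640 + \left(-3 + 2 \cdot 49^{2} + 148 \cdot 49\right)\right) = 25660 \left(3640 + \left(-3 + 2 \cdot 2401 + 7252\right)\right) = 25660 \left(3640 + \left(-3 + 4802 + 7252\right)\right) = 25660 \left(3640 + 12051\right) = 25660 \cdot 15691 = 402631060$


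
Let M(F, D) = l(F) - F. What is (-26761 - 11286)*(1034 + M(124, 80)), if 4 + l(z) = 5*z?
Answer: -58059722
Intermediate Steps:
l(z) = -4 + 5*z
M(F, D) = -4 + 4*F (M(F, D) = (-4 + 5*F) - F = -4 + 4*F)
(-26761 - 11286)*(1034 + M(124, 80)) = (-26761 - 11286)*(1034 + (-4 + 4*124)) = -38047*(1034 + (-4 + 496)) = -38047*(1034 + 492) = -38047*1526 = -58059722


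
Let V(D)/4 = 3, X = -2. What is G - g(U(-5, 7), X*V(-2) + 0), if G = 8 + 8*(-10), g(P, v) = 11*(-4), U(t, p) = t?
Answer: -28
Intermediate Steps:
V(D) = 12 (V(D) = 4*3 = 12)
g(P, v) = -44
G = -72 (G = 8 - 80 = -72)
G - g(U(-5, 7), X*V(-2) + 0) = -72 - 1*(-44) = -72 + 44 = -28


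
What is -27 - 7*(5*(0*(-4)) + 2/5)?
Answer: -149/5 ≈ -29.800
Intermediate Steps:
-27 - 7*(5*(0*(-4)) + 2/5) = -27 - 7*(5*0 + 2*(⅕)) = -27 - 7*(0 + ⅖) = -27 - 7*⅖ = -27 - 14/5 = -149/5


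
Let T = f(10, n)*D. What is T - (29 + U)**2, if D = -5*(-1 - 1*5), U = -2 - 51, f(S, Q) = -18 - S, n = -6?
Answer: -1416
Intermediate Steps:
U = -53
D = 30 (D = -5*(-1 - 5) = -5*(-6) = 30)
T = -840 (T = (-18 - 1*10)*30 = (-18 - 10)*30 = -28*30 = -840)
T - (29 + U)**2 = -840 - (29 - 53)**2 = -840 - 1*(-24)**2 = -840 - 1*576 = -840 - 576 = -1416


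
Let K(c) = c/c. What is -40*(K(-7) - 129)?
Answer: 5120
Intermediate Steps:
K(c) = 1
-40*(K(-7) - 129) = -40*(1 - 129) = -40*(-128) = 5120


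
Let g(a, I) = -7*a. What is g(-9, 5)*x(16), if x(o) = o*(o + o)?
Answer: 32256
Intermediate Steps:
x(o) = 2*o² (x(o) = o*(2*o) = 2*o²)
g(-9, 5)*x(16) = (-7*(-9))*(2*16²) = 63*(2*256) = 63*512 = 32256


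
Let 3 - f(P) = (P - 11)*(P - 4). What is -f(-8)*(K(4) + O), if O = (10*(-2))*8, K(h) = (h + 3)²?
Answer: -24975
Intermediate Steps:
K(h) = (3 + h)²
f(P) = 3 - (-11 + P)*(-4 + P) (f(P) = 3 - (P - 11)*(P - 4) = 3 - (-11 + P)*(-4 + P))
O = -160 (O = -20*8 = -160)
-f(-8)*(K(4) + O) = -(-41 - 1*(-8)² + 15*(-8))*((3 + 4)² - 160) = -(-41 - 1*64 - 120)*(7² - 160) = -(-41 - 64 - 120)*(49 - 160) = -(-225)*(-111) = -1*24975 = -24975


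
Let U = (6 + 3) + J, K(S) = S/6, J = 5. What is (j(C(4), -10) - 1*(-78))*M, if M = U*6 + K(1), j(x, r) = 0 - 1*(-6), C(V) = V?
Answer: 7070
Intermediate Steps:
j(x, r) = 6 (j(x, r) = 0 + 6 = 6)
K(S) = S/6 (K(S) = S*(1/6) = S/6)
U = 14 (U = (6 + 3) + 5 = 9 + 5 = 14)
M = 505/6 (M = 14*6 + (1/6)*1 = 84 + 1/6 = 505/6 ≈ 84.167)
(j(C(4), -10) - 1*(-78))*M = (6 - 1*(-78))*(505/6) = (6 + 78)*(505/6) = 84*(505/6) = 7070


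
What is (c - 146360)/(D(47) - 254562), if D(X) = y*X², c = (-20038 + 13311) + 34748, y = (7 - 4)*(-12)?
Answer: 118339/334086 ≈ 0.35422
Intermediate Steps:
y = -36 (y = 3*(-12) = -36)
c = 28021 (c = -6727 + 34748 = 28021)
D(X) = -36*X²
(c - 146360)/(D(47) - 254562) = (28021 - 146360)/(-36*47² - 254562) = -118339/(-36*2209 - 254562) = -118339/(-79524 - 254562) = -118339/(-334086) = -118339*(-1/334086) = 118339/334086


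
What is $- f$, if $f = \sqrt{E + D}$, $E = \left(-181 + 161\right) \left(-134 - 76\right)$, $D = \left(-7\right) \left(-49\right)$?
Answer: $- \sqrt{4543} \approx -67.402$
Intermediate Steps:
$D = 343$
$E = 4200$ ($E = \left(-20\right) \left(-210\right) = 4200$)
$f = \sqrt{4543}$ ($f = \sqrt{4200 + 343} = \sqrt{4543} \approx 67.402$)
$- f = - \sqrt{4543}$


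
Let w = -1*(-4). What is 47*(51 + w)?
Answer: 2585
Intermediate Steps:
w = 4
47*(51 + w) = 47*(51 + 4) = 47*55 = 2585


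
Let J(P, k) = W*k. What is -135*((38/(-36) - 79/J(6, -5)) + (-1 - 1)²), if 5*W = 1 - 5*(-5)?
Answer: -10500/13 ≈ -807.69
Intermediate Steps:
W = 26/5 (W = (1 - 5*(-5))/5 = (1 + 25)/5 = (⅕)*26 = 26/5 ≈ 5.2000)
J(P, k) = 26*k/5
-135*((38/(-36) - 79/J(6, -5)) + (-1 - 1)²) = -135*((38/(-36) - 79/((26/5)*(-5))) + (-1 - 1)²) = -135*((38*(-1/36) - 79/(-26)) + (-2)²) = -135*((-19/18 - 79*(-1/26)) + 4) = -135*((-19/18 + 79/26) + 4) = -135*(232/117 + 4) = -135*700/117 = -10500/13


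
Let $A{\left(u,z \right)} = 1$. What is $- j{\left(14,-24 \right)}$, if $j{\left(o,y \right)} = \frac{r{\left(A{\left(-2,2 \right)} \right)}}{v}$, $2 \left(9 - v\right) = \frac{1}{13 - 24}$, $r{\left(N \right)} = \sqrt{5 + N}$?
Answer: $- \frac{22 \sqrt{6}}{199} \approx -0.2708$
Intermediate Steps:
$v = \frac{199}{22}$ ($v = 9 - \frac{1}{2 \left(13 - 24\right)} = 9 - \frac{1}{2 \left(-11\right)} = 9 - - \frac{1}{22} = 9 + \frac{1}{22} = \frac{199}{22} \approx 9.0455$)
$j{\left(o,y \right)} = \frac{22 \sqrt{6}}{199}$ ($j{\left(o,y \right)} = \frac{\sqrt{5 + 1}}{\frac{199}{22}} = \sqrt{6} \cdot \frac{22}{199} = \frac{22 \sqrt{6}}{199}$)
$- j{\left(14,-24 \right)} = - \frac{22 \sqrt{6}}{199}$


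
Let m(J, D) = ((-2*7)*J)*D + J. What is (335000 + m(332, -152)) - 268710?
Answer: 773118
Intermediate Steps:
m(J, D) = J - 14*D*J (m(J, D) = (-14*J)*D + J = -14*D*J + J = J - 14*D*J)
(335000 + m(332, -152)) - 268710 = (335000 + 332*(1 - 14*(-152))) - 268710 = (335000 + 332*(1 + 2128)) - 268710 = (335000 + 332*2129) - 268710 = (335000 + 706828) - 268710 = 1041828 - 268710 = 773118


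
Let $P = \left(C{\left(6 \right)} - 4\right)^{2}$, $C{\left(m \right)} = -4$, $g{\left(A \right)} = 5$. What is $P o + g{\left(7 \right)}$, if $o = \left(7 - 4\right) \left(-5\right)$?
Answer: $-955$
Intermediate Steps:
$o = -15$ ($o = 3 \left(-5\right) = -15$)
$P = 64$ ($P = \left(-4 - 4\right)^{2} = \left(-8\right)^{2} = 64$)
$P o + g{\left(7 \right)} = 64 \left(-15\right) + 5 = -960 + 5 = -955$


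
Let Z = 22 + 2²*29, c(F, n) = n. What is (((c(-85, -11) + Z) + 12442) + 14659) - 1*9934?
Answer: 17294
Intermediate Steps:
Z = 138 (Z = 22 + 4*29 = 22 + 116 = 138)
(((c(-85, -11) + Z) + 12442) + 14659) - 1*9934 = (((-11 + 138) + 12442) + 14659) - 1*9934 = ((127 + 12442) + 14659) - 9934 = (12569 + 14659) - 9934 = 27228 - 9934 = 17294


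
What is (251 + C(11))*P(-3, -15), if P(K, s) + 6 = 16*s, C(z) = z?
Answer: -64452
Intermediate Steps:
P(K, s) = -6 + 16*s
(251 + C(11))*P(-3, -15) = (251 + 11)*(-6 + 16*(-15)) = 262*(-6 - 240) = 262*(-246) = -64452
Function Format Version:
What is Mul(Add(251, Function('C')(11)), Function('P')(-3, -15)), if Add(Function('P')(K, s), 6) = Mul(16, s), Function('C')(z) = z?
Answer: -64452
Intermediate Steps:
Function('P')(K, s) = Add(-6, Mul(16, s))
Mul(Add(251, Function('C')(11)), Function('P')(-3, -15)) = Mul(Add(251, 11), Add(-6, Mul(16, -15))) = Mul(262, Add(-6, -240)) = Mul(262, -246) = -64452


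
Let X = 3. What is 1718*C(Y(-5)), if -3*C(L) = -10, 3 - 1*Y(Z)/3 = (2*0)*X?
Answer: 17180/3 ≈ 5726.7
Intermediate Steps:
Y(Z) = 9 (Y(Z) = 9 - 3*2*0*3 = 9 - 0*3 = 9 - 3*0 = 9 + 0 = 9)
C(L) = 10/3 (C(L) = -1/3*(-10) = 10/3)
1718*C(Y(-5)) = 1718*(10/3) = 17180/3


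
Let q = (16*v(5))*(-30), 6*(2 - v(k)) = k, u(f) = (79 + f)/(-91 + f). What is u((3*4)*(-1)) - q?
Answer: 57613/103 ≈ 559.35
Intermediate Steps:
u(f) = (79 + f)/(-91 + f)
v(k) = 2 - k/6
q = -560 (q = (16*(2 - ⅙*5))*(-30) = (16*(2 - ⅚))*(-30) = (16*(7/6))*(-30) = (56/3)*(-30) = -560)
u((3*4)*(-1)) - q = (79 + (3*4)*(-1))/(-91 + (3*4)*(-1)) - 1*(-560) = (79 + 12*(-1))/(-91 + 12*(-1)) + 560 = (79 - 12)/(-91 - 12) + 560 = 67/(-103) + 560 = -1/103*67 + 560 = -67/103 + 560 = 57613/103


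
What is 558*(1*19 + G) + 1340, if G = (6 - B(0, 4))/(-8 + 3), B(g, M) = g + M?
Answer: 58594/5 ≈ 11719.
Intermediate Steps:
B(g, M) = M + g
G = -⅖ (G = (6 - (4 + 0))/(-8 + 3) = (6 - 1*4)/(-5) = (6 - 4)*(-⅕) = 2*(-⅕) = -⅖ ≈ -0.40000)
558*(1*19 + G) + 1340 = 558*(1*19 - ⅖) + 1340 = 558*(19 - ⅖) + 1340 = 558*(93/5) + 1340 = 51894/5 + 1340 = 58594/5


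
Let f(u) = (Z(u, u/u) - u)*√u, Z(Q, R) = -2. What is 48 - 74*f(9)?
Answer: 2490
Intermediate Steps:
f(u) = √u*(-2 - u) (f(u) = (-2 - u)*√u = √u*(-2 - u))
48 - 74*f(9) = 48 - 74*√9*(-2 - 1*9) = 48 - 222*(-2 - 9) = 48 - 222*(-11) = 48 - 74*(-33) = 48 + 2442 = 2490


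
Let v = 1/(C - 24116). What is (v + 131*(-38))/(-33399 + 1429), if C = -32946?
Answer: 284054637/1824272140 ≈ 0.15571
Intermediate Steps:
v = -1/57062 (v = 1/(-32946 - 24116) = 1/(-57062) = -1/57062 ≈ -1.7525e-5)
(v + 131*(-38))/(-33399 + 1429) = (-1/57062 + 131*(-38))/(-33399 + 1429) = (-1/57062 - 4978)/(-31970) = -284054637/57062*(-1/31970) = 284054637/1824272140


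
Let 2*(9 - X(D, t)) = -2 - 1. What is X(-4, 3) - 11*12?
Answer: -243/2 ≈ -121.50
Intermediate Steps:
X(D, t) = 21/2 (X(D, t) = 9 - (-2 - 1)/2 = 9 - ½*(-3) = 9 + 3/2 = 21/2)
X(-4, 3) - 11*12 = 21/2 - 11*12 = 21/2 - 132 = -243/2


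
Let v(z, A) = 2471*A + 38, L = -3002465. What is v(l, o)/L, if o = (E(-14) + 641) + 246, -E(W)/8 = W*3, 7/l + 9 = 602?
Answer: -3022071/3002465 ≈ -1.0065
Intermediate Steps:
l = 7/593 (l = 7/(-9 + 602) = 7/593 ≈ 0.011804)
E(W) = -24*W (E(W) = -8*W*3 = -24*W)
o = 1223 (o = (-24*(-14) + 641) + 246 = (336 + 641) + 246 = 977 + 246 = 1223)
v(z, A) = 38 + 2471*A
v(l, o)/L = (38 + 2471*1223)/(-3002465) = (38 + 3022033)*(-1/3002465) = 3022071*(-1/3002465) = -3022071/3002465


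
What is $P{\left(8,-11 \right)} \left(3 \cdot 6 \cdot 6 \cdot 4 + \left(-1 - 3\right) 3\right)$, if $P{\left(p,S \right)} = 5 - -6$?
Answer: $4620$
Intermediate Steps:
$P{\left(p,S \right)} = 11$ ($P{\left(p,S \right)} = 5 + 6 = 11$)
$P{\left(8,-11 \right)} \left(3 \cdot 6 \cdot 6 \cdot 4 + \left(-1 - 3\right) 3\right) = 11 \left(3 \cdot 6 \cdot 6 \cdot 4 + \left(-1 - 3\right) 3\right) = 11 \left(18 \cdot 6 \cdot 4 - 12\right) = 11 \left(108 \cdot 4 - 12\right) = 11 \left(432 - 12\right) = 11 \cdot 420 = 4620$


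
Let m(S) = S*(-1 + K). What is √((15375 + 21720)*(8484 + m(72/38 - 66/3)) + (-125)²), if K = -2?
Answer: √114425093935/19 ≈ 17804.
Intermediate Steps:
m(S) = -3*S (m(S) = S*(-1 - 2) = S*(-3) = -3*S)
√((15375 + 21720)*(8484 + m(72/38 - 66/3)) + (-125)²) = √((15375 + 21720)*(8484 - 3*(72/38 - 66/3)) + (-125)²) = √(37095*(8484 - 3*(72*(1/38) - 66*⅓)) + 15625) = √(37095*(8484 - 3*(36/19 - 22)) + 15625) = √(37095*(8484 - 3*(-382/19)) + 15625) = √(37095*(8484 + 1146/19) + 15625) = √(37095*(162342/19) + 15625) = √(6022076490/19 + 15625) = √(6022373365/19) = √114425093935/19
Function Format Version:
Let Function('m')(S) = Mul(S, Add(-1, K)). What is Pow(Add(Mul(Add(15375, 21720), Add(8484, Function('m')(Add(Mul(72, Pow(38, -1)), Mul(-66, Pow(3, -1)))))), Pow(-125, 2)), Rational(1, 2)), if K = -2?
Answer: Mul(Rational(1, 19), Pow(114425093935, Rational(1, 2))) ≈ 17804.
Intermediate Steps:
Function('m')(S) = Mul(-3, S) (Function('m')(S) = Mul(S, Add(-1, -2)) = Mul(S, -3) = Mul(-3, S))
Pow(Add(Mul(Add(15375, 21720), Add(8484, Function('m')(Add(Mul(72, Pow(38, -1)), Mul(-66, Pow(3, -1)))))), Pow(-125, 2)), Rational(1, 2)) = Pow(Add(Mul(Add(15375, 21720), Add(8484, Mul(-3, Add(Mul(72, Pow(38, -1)), Mul(-66, Pow(3, -1)))))), Pow(-125, 2)), Rational(1, 2)) = Pow(Add(Mul(37095, Add(8484, Mul(-3, Add(Mul(72, Rational(1, 38)), Mul(-66, Rational(1, 3)))))), 15625), Rational(1, 2)) = Pow(Add(Mul(37095, Add(8484, Mul(-3, Add(Rational(36, 19), -22)))), 15625), Rational(1, 2)) = Pow(Add(Mul(37095, Add(8484, Mul(-3, Rational(-382, 19)))), 15625), Rational(1, 2)) = Pow(Add(Mul(37095, Add(8484, Rational(1146, 19))), 15625), Rational(1, 2)) = Pow(Add(Mul(37095, Rational(162342, 19)), 15625), Rational(1, 2)) = Pow(Add(Rational(6022076490, 19), 15625), Rational(1, 2)) = Pow(Rational(6022373365, 19), Rational(1, 2)) = Mul(Rational(1, 19), Pow(114425093935, Rational(1, 2)))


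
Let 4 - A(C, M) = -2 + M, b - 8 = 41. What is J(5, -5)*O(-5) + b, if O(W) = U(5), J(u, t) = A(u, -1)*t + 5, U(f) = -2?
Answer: 109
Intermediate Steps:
b = 49 (b = 8 + 41 = 49)
A(C, M) = 6 - M (A(C, M) = 4 - (-2 + M) = 4 + (2 - M) = 6 - M)
J(u, t) = 5 + 7*t (J(u, t) = (6 - 1*(-1))*t + 5 = (6 + 1)*t + 5 = 7*t + 5 = 5 + 7*t)
O(W) = -2
J(5, -5)*O(-5) + b = (5 + 7*(-5))*(-2) + 49 = (5 - 35)*(-2) + 49 = -30*(-2) + 49 = 60 + 49 = 109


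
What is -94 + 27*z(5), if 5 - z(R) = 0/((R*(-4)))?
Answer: 41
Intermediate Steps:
z(R) = 5 (z(R) = 5 - 0/(R*(-4)) = 5 - 0/((-4*R)) = 5 - 0*(-1/(4*R)) = 5 - 1*0 = 5 + 0 = 5)
-94 + 27*z(5) = -94 + 27*5 = -94 + 135 = 41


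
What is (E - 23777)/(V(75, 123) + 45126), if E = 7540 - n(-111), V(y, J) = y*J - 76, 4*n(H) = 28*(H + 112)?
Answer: -16244/54275 ≈ -0.29929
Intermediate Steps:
n(H) = 784 + 7*H (n(H) = (28*(H + 112))/4 = (28*(112 + H))/4 = (3136 + 28*H)/4 = 784 + 7*H)
V(y, J) = -76 + J*y (V(y, J) = J*y - 76 = -76 + J*y)
E = 7533 (E = 7540 - (784 + 7*(-111)) = 7540 - (784 - 777) = 7540 - 1*7 = 7540 - 7 = 7533)
(E - 23777)/(V(75, 123) + 45126) = (7533 - 23777)/((-76 + 123*75) + 45126) = -16244/((-76 + 9225) + 45126) = -16244/(9149 + 45126) = -16244/54275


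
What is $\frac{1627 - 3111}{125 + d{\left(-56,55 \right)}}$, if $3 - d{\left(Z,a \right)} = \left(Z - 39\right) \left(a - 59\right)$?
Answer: $\frac{53}{9} \approx 5.8889$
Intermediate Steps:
$d{\left(Z,a \right)} = 3 - \left(-59 + a\right) \left(-39 + Z\right)$ ($d{\left(Z,a \right)} = 3 - \left(Z - 39\right) \left(a - 59\right) = 3 - \left(-39 + Z\right) \left(-59 + a\right) = 3 - \left(-59 + a\right) \left(-39 + Z\right)$)
$\frac{1627 - 3111}{125 + d{\left(-56,55 \right)}} = \frac{1627 - 3111}{125 + \left(-2298 + 39 \cdot 55 + 59 \left(-56\right) - \left(-56\right) 55\right)} = - \frac{1484}{125 + \left(-2298 + 2145 - 3304 + 3080\right)} = - \frac{1484}{125 - 377} = - \frac{1484}{-252} = \left(-1484\right) \left(- \frac{1}{252}\right) = \frac{53}{9}$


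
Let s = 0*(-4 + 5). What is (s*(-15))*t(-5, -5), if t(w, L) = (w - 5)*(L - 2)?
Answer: 0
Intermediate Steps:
t(w, L) = (-5 + w)*(-2 + L)
s = 0 (s = 0*1 = 0)
(s*(-15))*t(-5, -5) = (0*(-15))*(10 - 5*(-5) - 2*(-5) - 5*(-5)) = 0*(10 + 25 + 10 + 25) = 0*70 = 0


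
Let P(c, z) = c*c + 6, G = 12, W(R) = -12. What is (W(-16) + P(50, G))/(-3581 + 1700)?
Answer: -2494/1881 ≈ -1.3259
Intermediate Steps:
P(c, z) = 6 + c² (P(c, z) = c² + 6 = 6 + c²)
(W(-16) + P(50, G))/(-3581 + 1700) = (-12 + (6 + 50²))/(-3581 + 1700) = (-12 + (6 + 2500))/(-1881) = (-12 + 2506)*(-1/1881) = 2494*(-1/1881) = -2494/1881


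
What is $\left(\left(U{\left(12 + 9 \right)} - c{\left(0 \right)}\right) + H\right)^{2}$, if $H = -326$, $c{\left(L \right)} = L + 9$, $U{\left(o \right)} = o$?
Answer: $98596$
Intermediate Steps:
$c{\left(L \right)} = 9 + L$
$\left(\left(U{\left(12 + 9 \right)} - c{\left(0 \right)}\right) + H\right)^{2} = \left(\left(\left(12 + 9\right) - \left(9 + 0\right)\right) - 326\right)^{2} = \left(\left(21 - 9\right) - 326\right)^{2} = \left(12 - 326\right)^{2} = \left(-314\right)^{2} = 98596$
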